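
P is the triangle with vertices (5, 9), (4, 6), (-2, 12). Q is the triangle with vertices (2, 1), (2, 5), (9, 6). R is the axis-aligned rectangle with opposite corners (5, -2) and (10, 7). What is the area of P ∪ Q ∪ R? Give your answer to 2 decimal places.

By inclusion–exclusion:
Individual areas: |P| = 12, |Q| = 14, |R| = 45.
|P∩Q| = 0.
|P∩R| = 0.
|Q∩R| = 4.5714.
|P∩Q∩R| = 0.
|P ∪ Q ∪ R| = 71 − 4.5714 + 0 = 66.43.

66.43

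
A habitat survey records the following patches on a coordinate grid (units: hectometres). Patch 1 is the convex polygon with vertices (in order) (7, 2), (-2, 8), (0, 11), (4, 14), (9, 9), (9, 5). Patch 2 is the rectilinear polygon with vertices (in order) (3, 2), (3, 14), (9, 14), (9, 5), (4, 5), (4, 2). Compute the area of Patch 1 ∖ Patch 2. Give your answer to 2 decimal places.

32.71

|Patch 1| = 74.5, |Patch 1∩Patch 2| = 41.7917.
|Patch 1 ∖ Patch 2| = |Patch 1| − |Patch 1∩Patch 2| = 74.5 − 41.7917 = 32.71.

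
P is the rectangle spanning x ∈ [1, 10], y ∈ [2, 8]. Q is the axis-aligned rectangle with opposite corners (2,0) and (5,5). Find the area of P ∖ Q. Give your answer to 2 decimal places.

45.00

|P∩Q|: x∈[2,5], y∈[2,5] → 3·3 = 9.
|P| = 54.
|P ∖ Q| = |P| − |P∩Q| = 54 − 9 = 45.00.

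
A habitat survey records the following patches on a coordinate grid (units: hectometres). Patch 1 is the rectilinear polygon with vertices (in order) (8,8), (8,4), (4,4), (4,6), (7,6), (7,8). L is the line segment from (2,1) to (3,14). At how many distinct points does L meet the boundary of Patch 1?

The segment lies entirely outside Patch 1 and never meets its boundary.

0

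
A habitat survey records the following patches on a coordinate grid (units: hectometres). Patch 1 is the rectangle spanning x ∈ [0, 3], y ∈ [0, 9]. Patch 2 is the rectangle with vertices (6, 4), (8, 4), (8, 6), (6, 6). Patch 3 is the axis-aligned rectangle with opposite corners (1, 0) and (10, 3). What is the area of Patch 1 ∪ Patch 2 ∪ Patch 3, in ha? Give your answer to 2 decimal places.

By inclusion–exclusion:
Individual areas: |Patch 1| = 27, |Patch 2| = 4, |Patch 3| = 27.
|Patch 1∩Patch 2| = 0 (no overlap).
|Patch 1∩Patch 3|: x∈[1,3], y∈[0,3] → 2·3 = 6.
|Patch 2∩Patch 3| = 0 (no overlap).
|Patch 1∩Patch 2∩Patch 3| = 0.
|Patch 1 ∪ Patch 2 ∪ Patch 3| = 58 − 6 + 0 = 52.00.

52.00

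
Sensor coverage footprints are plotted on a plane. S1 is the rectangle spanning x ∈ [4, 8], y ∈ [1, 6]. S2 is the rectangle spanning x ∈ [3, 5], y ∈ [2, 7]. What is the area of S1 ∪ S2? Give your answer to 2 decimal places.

26.00

By inclusion–exclusion:
Individual areas: |S1| = 20, |S2| = 10.
|S1∩S2|: x∈[4,5], y∈[2,6] → 1·4 = 4.
|S1 ∪ S2| = 30 − 4 = 26.00.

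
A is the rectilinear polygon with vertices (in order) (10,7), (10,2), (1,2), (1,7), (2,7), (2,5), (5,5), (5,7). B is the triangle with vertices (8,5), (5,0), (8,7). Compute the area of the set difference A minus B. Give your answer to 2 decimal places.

36.34

|A| = 39, |A∩B| = 2.6571.
|A ∖ B| = |A| − |A∩B| = 39 − 2.6571 = 36.34.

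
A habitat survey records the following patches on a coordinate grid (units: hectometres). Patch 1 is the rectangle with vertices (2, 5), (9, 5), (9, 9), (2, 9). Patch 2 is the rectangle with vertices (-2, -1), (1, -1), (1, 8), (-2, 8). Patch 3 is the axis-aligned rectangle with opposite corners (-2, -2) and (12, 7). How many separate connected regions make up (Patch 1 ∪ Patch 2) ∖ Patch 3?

(Patch 1 ∪ Patch 2) ∖ Patch 3 splits into 2 disjoint pieces (area 14, area 3).

2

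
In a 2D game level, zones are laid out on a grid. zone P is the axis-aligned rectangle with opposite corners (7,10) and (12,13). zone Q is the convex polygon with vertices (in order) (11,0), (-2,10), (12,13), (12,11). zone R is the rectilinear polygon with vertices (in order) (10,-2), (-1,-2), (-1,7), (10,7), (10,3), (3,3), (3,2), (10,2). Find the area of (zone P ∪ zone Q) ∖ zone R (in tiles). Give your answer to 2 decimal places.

70.24

|zone P ∪ zone Q| = 93.224.
|(zone P ∪ zone Q) ∩ zone R| = 22.9846.
|(zone P ∪ zone Q) ∖ zone R| = 93.224 − 22.9846 = 70.24.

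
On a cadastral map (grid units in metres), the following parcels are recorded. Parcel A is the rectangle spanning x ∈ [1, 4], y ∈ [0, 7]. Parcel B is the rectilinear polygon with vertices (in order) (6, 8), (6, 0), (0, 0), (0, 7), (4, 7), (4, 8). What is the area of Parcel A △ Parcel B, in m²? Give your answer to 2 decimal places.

23.00

|Parcel A| = 21, |Parcel B| = 44, |Parcel A∩Parcel B| = 21.
|Parcel A △ Parcel B| = |Parcel A| + |Parcel B| − 2·|Parcel A∩Parcel B| = 21 + 44 − 42 = 23.00.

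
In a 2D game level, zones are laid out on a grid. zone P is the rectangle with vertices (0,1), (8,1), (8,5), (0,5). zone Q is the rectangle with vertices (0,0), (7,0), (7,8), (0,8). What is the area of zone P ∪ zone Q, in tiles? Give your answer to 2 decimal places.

60.00

By inclusion–exclusion:
Individual areas: |zone P| = 32, |zone Q| = 56.
|zone P∩zone Q|: x∈[0,7], y∈[1,5] → 7·4 = 28.
|zone P ∪ zone Q| = 88 − 28 = 60.00.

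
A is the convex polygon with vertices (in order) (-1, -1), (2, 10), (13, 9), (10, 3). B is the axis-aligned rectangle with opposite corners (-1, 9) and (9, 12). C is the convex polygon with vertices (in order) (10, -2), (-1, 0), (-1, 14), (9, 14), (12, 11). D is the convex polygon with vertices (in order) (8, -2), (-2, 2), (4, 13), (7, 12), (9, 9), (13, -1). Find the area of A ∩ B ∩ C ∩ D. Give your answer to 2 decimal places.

4.64

The intersection is the polygon with vertices (1.818,9), (2.346,9.969), (8.742,9.387), (9,9).
By the shoelace formula its area is 4.64.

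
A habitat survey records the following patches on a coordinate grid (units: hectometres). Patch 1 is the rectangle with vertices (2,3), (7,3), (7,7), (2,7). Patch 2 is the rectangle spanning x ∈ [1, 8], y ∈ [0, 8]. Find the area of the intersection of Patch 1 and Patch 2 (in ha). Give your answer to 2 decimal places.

|Patch 1∩Patch 2|: x∈[2,7], y∈[3,7] → 5·4 = 20.

20.00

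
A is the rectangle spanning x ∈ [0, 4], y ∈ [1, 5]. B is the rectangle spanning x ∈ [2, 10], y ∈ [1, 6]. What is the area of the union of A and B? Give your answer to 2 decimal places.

48.00

By inclusion–exclusion:
Individual areas: |A| = 16, |B| = 40.
|A∩B|: x∈[2,4], y∈[1,5] → 2·4 = 8.
|A ∪ B| = 56 − 8 = 48.00.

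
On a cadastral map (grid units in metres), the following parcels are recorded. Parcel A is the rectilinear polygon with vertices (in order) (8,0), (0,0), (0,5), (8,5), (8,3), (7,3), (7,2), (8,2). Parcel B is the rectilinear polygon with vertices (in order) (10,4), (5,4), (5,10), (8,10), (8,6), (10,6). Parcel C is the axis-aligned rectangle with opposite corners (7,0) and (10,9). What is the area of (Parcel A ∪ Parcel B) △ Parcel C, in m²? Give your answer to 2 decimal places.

|Parcel A ∪ Parcel B| = 58.
|(Parcel A ∪ Parcel B) ∩ Parcel C| = 12.
|(Parcel A ∪ Parcel B) △ Parcel C| = 58 + 27 − 24 = 61.00.

61.00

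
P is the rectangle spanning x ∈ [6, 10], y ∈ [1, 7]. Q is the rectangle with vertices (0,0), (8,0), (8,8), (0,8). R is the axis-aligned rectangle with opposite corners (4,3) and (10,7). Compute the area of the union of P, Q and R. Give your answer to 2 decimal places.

76.00

By inclusion–exclusion:
Individual areas: |P| = 24, |Q| = 64, |R| = 24.
|P∩Q|: x∈[6,8], y∈[1,7] → 2·6 = 12.
|P∩R|: x∈[6,10], y∈[3,7] → 4·4 = 16.
|Q∩R|: x∈[4,8], y∈[3,7] → 4·4 = 16.
|P∩Q∩R| = 8.
|P ∪ Q ∪ R| = 112 − 44 + 8 = 76.00.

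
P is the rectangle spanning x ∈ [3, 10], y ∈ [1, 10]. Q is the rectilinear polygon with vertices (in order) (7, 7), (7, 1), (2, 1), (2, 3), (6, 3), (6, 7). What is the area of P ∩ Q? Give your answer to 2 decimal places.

The intersection is the polygon with vertices (3,3), (6,3), (6,7), (7,7), (7,1), (3,1).
By the shoelace formula its area is 12.00.

12.00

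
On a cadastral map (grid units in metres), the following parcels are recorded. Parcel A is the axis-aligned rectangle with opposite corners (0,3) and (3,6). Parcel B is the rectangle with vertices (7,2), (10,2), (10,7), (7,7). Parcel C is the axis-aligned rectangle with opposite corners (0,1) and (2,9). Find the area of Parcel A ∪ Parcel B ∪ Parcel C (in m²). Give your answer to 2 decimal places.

By inclusion–exclusion:
Individual areas: |Parcel A| = 9, |Parcel B| = 15, |Parcel C| = 16.
|Parcel A∩Parcel B| = 0 (no overlap).
|Parcel A∩Parcel C|: x∈[0,2], y∈[3,6] → 2·3 = 6.
|Parcel B∩Parcel C| = 0 (no overlap).
|Parcel A∩Parcel B∩Parcel C| = 0.
|Parcel A ∪ Parcel B ∪ Parcel C| = 40 − 6 + 0 = 34.00.

34.00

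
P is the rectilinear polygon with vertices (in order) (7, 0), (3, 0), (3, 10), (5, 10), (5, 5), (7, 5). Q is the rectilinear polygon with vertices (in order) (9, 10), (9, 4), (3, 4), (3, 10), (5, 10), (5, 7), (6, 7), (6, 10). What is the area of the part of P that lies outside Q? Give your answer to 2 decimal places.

16.00

|P| = 30, |P∩Q| = 14.
|P ∖ Q| = |P| − |P∩Q| = 30 − 14 = 16.00.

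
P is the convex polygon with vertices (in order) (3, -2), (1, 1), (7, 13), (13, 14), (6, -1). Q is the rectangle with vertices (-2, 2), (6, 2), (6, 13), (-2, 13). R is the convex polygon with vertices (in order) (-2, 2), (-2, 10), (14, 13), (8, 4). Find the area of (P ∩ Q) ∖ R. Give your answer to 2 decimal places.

5.04

|P ∩ Q| = 20.25.
|(P ∩ Q) ∩ R| = 15.2111.
|(P ∩ Q) ∖ R| = 20.25 − 15.2111 = 5.04.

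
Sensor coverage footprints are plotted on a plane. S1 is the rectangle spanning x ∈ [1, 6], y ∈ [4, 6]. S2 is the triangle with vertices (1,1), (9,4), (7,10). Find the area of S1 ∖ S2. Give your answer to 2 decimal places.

5.33

|S1| = 10, |S1∩S2| = 4.6667.
|S1 ∖ S2| = |S1| − |S1∩S2| = 10 − 4.6667 = 5.33.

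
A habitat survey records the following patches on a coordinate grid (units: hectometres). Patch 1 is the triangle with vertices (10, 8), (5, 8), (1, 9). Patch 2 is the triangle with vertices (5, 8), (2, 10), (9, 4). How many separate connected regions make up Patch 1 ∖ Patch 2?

Patch 1 ∖ Patch 2 splits into 2 disjoint pieces (area 1.6667, area 0.5288).

2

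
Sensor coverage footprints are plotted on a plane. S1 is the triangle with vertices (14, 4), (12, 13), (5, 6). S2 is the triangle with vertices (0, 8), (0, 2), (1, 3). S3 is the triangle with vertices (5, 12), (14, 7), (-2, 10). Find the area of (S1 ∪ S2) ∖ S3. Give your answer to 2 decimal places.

|S1 ∪ S2| = 41.5.
|(S1 ∪ S2) ∩ S3| = 6.2786.
|(S1 ∪ S2) ∖ S3| = 41.5 − 6.2786 = 35.22.

35.22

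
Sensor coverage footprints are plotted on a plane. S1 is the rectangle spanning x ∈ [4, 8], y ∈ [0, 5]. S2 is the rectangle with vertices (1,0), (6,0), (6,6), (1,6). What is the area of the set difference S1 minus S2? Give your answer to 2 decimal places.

10.00

|S1∩S2|: x∈[4,6], y∈[0,5] → 2·5 = 10.
|S1| = 20.
|S1 ∖ S2| = |S1| − |S1∩S2| = 20 − 10 = 10.00.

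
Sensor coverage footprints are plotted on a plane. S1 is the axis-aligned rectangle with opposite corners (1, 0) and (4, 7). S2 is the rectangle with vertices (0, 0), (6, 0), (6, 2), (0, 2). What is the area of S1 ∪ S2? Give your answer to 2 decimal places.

By inclusion–exclusion:
Individual areas: |S1| = 21, |S2| = 12.
|S1∩S2|: x∈[1,4], y∈[0,2] → 3·2 = 6.
|S1 ∪ S2| = 33 − 6 = 27.00.

27.00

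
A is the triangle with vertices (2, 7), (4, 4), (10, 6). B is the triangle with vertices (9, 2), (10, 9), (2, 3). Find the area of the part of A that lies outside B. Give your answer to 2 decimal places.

5.63

|A| = 11, |A∩B| = 5.3693.
|A ∖ B| = |A| − |A∩B| = 11 − 5.3693 = 5.63.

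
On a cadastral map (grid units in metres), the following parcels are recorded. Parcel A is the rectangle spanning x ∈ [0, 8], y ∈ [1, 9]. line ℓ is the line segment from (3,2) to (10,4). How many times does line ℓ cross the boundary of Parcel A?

The segment meets the boundary at (8,3.429).

1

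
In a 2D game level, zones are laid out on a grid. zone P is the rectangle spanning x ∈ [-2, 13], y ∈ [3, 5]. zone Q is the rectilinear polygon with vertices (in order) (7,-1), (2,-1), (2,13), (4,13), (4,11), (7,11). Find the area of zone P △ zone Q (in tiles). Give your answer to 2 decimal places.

|zone P| = 30, |zone Q| = 64, |zone P∩zone Q| = 10.
|zone P △ zone Q| = |zone P| + |zone Q| − 2·|zone P∩zone Q| = 30 + 64 − 20 = 74.00.

74.00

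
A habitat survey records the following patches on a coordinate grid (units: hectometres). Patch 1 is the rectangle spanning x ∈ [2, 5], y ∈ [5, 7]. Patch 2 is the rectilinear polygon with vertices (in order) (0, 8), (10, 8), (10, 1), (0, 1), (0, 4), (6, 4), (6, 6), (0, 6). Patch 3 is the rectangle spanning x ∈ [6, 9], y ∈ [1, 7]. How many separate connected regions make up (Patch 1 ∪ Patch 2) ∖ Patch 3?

2

(Patch 1 ∪ Patch 2) ∖ Patch 3 splits into 2 disjoint pieces (area 25, area 18).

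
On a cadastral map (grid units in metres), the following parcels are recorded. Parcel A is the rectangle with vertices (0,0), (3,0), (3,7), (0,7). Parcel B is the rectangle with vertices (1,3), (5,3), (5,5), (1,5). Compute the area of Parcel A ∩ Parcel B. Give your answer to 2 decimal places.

4.00

|Parcel A∩Parcel B|: x∈[1,3], y∈[3,5] → 2·2 = 4.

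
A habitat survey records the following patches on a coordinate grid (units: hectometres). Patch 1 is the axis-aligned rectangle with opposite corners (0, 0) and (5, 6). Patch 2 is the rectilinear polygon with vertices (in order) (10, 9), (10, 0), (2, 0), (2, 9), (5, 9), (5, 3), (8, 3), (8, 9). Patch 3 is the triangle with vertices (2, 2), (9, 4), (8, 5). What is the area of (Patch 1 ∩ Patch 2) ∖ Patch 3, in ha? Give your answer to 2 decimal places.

17.04

|Patch 1 ∩ Patch 2| = 18.
|(Patch 1 ∩ Patch 2) ∩ Patch 3| = 0.9643.
|(Patch 1 ∩ Patch 2) ∖ Patch 3| = 18 − 0.9643 = 17.04.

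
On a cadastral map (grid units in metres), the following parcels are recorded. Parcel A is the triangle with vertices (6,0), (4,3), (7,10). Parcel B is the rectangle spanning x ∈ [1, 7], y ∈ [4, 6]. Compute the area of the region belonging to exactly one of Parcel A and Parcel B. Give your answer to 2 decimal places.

|Parcel A| = 11.5, |Parcel B| = 12, |Parcel A∩Parcel B| = 3.2857.
|Parcel A △ Parcel B| = |Parcel A| + |Parcel B| − 2·|Parcel A∩Parcel B| = 11.5 + 12 − 6.5714 = 16.93.

16.93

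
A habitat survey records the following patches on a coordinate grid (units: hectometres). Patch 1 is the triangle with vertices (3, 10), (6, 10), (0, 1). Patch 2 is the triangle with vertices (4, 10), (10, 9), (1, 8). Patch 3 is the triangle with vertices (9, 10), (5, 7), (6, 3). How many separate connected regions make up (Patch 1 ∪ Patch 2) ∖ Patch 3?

(Patch 1 ∪ Patch 2) ∖ Patch 3 splits into 2 disjoint pieces (area 16.3731, area 0.2778).

2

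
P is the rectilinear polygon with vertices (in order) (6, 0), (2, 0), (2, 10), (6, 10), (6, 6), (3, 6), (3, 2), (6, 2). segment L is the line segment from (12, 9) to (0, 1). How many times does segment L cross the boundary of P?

The segment meets the boundary at (2,2.333), (3,3).

2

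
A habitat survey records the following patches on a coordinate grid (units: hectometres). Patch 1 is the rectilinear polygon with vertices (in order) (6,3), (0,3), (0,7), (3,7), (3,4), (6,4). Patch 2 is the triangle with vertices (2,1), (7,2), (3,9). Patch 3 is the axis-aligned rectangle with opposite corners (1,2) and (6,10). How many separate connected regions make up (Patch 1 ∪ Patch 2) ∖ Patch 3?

(Patch 1 ∪ Patch 2) ∖ Patch 3 splits into 2 disjoint pieces (area 4, area 3.3125).

2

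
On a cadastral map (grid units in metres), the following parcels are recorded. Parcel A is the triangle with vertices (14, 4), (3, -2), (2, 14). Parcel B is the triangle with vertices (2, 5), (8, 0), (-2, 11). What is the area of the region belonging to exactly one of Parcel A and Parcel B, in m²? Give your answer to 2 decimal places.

91.13

|Parcel A| = 91, |Parcel B| = 8, |Parcel A∩Parcel B| = 3.9362.
|Parcel A △ Parcel B| = |Parcel A| + |Parcel B| − 2·|Parcel A∩Parcel B| = 91 + 8 − 7.8723 = 91.13.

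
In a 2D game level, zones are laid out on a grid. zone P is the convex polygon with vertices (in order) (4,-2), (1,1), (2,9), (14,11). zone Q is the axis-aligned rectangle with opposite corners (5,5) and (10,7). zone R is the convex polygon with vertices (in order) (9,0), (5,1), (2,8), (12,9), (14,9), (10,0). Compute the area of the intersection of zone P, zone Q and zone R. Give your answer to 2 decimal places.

The intersection is the polygon with vertices (5,5), (5,7), (10,7), (10,5.8), (9.385,5).
By the shoelace formula its area is 9.75.

9.75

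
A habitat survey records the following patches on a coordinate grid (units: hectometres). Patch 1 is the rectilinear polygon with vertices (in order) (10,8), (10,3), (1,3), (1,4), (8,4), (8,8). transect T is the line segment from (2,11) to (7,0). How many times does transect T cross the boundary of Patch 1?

2

The segment meets the boundary at (5.636,3), (5.182,4).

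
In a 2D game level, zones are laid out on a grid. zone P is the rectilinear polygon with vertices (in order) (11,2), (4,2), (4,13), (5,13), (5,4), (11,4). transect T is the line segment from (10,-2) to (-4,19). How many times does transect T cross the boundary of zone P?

The segment meets the boundary at (5,5.5), (4,7), (6,4), (7.333,2).

4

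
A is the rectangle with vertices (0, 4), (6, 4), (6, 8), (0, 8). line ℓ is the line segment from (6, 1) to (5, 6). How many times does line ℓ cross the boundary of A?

The segment meets the boundary at (5.4,4).

1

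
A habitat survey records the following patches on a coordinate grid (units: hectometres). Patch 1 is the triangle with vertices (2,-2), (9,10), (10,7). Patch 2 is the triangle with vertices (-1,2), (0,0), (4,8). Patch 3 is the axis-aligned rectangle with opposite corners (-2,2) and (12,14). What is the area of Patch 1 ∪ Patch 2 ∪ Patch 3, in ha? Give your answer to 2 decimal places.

By inclusion–exclusion:
Individual areas: |Patch 1| = 16.5, |Patch 2| = 8, |Patch 3| = 168.
|Patch 1∩Patch 2| = 0.
|Patch 1∩Patch 3| = 14.0556.
|Patch 2∩Patch 3| = 6.
|Patch 1∩Patch 2∩Patch 3| = 0.
|Patch 1 ∪ Patch 2 ∪ Patch 3| = 192.5 − 20.0556 + 0 = 172.44.

172.44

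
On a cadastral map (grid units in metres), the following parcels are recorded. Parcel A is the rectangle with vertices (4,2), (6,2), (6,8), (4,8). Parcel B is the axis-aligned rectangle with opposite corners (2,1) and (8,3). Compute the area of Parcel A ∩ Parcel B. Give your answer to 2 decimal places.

2.00

|Parcel A∩Parcel B|: x∈[4,6], y∈[2,3] → 2·1 = 2.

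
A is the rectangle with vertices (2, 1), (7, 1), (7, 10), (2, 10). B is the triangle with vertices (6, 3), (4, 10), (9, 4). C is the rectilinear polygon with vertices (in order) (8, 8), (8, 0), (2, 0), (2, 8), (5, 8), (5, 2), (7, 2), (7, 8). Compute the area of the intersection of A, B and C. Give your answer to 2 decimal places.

0.32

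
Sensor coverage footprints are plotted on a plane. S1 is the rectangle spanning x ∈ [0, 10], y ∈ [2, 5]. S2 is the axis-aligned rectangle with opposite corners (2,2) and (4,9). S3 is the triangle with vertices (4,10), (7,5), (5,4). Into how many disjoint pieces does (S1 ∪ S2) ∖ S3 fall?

(S1 ∪ S2) ∖ S3 is a single connected region.

1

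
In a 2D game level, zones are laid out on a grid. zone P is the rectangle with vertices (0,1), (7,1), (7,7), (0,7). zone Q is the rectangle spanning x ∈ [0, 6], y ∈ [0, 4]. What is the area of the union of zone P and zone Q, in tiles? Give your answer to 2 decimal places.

By inclusion–exclusion:
Individual areas: |zone P| = 42, |zone Q| = 24.
|zone P∩zone Q|: x∈[0,6], y∈[1,4] → 6·3 = 18.
|zone P ∪ zone Q| = 66 − 18 = 48.00.

48.00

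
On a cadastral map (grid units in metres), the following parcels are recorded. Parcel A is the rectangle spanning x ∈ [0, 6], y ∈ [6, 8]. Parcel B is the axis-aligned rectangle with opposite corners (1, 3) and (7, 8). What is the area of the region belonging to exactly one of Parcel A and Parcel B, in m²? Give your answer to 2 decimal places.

22.00

|Parcel A∩Parcel B|: x∈[1,6], y∈[6,8] → 5·2 = 10.
|Parcel A △ Parcel B| = |Parcel A| + |Parcel B| − 2·|Parcel A∩Parcel B| = 12 + 30 − 20 = 22.00.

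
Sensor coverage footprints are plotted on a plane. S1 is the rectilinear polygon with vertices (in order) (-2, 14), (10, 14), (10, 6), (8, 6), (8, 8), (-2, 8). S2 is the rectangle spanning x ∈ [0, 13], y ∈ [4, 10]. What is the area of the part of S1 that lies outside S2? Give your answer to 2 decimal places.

|S1| = 76, |S1∩S2| = 24.
|S1 ∖ S2| = |S1| − |S1∩S2| = 76 − 24 = 52.00.

52.00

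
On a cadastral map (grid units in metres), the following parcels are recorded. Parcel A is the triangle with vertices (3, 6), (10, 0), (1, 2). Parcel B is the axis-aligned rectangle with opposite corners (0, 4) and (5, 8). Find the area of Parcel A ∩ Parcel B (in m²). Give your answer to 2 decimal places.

The intersection is the polygon with vertices (5,4.286), (5,4), (2,4), (3,6).
By the shoelace formula its area is 3.29.

3.29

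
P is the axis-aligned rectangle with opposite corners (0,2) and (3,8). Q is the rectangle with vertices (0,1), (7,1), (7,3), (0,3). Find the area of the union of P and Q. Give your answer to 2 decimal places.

By inclusion–exclusion:
Individual areas: |P| = 18, |Q| = 14.
|P∩Q|: x∈[0,3], y∈[2,3] → 3·1 = 3.
|P ∪ Q| = 32 − 3 = 29.00.

29.00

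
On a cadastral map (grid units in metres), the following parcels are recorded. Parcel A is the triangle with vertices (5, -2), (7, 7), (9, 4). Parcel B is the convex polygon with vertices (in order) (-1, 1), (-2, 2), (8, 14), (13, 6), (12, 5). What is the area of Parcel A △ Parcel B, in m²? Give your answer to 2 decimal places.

|Parcel A| = 12, |Parcel B| = 84, |Parcel A∩Parcel B| = 4.9565.
|Parcel A △ Parcel B| = |Parcel A| + |Parcel B| − 2·|Parcel A∩Parcel B| = 12 + 84 − 9.9129 = 86.09.

86.09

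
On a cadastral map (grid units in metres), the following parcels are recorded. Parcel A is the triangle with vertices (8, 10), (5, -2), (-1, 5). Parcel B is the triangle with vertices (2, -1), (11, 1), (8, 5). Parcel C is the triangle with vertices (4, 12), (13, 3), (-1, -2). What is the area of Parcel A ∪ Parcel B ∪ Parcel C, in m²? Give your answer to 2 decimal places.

98.11

By inclusion–exclusion:
Individual areas: |Parcel A| = 46.5, |Parcel B| = 21, |Parcel C| = 85.5.
|Parcel A∩Parcel B| = 4.9913.
|Parcel A∩Parcel C| = 38.738.
|Parcel B∩Parcel C| = 15.3858.
|Parcel A∩Parcel B∩Parcel C| = 4.222.
|Parcel A ∪ Parcel B ∪ Parcel C| = 153 − 59.1151 + 4.222 = 98.11.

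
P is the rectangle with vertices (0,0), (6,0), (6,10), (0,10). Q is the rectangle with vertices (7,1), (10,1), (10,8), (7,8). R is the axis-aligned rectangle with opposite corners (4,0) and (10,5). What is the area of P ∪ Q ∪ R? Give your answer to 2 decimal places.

By inclusion–exclusion:
Individual areas: |P| = 60, |Q| = 21, |R| = 30.
|P∩Q| = 0 (no overlap).
|P∩R|: x∈[4,6], y∈[0,5] → 2·5 = 10.
|Q∩R|: x∈[7,10], y∈[1,5] → 3·4 = 12.
|P∩Q∩R| = 0.
|P ∪ Q ∪ R| = 111 − 22 + 0 = 89.00.

89.00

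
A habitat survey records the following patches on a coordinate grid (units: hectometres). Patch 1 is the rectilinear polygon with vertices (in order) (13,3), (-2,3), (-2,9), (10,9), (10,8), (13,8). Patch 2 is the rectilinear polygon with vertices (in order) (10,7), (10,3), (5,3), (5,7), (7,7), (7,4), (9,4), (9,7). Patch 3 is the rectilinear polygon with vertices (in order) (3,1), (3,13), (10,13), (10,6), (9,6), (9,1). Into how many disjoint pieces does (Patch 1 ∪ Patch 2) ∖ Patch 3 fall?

2

(Patch 1 ∪ Patch 2) ∖ Patch 3 splits into 2 disjoint pieces (area 18, area 30).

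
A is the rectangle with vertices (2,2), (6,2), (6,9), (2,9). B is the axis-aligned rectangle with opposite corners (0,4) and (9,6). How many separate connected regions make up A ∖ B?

A ∖ B splits into 2 disjoint pieces (area 8, area 12).

2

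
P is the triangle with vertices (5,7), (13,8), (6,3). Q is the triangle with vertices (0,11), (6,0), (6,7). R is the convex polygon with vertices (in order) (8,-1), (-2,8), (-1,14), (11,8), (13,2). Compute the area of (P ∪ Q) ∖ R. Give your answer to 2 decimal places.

|P ∪ Q| = 35.4474.
|(P ∪ Q) ∩ R| = 34.1907.
|(P ∪ Q) ∖ R| = 35.4474 − 34.1907 = 1.26.

1.26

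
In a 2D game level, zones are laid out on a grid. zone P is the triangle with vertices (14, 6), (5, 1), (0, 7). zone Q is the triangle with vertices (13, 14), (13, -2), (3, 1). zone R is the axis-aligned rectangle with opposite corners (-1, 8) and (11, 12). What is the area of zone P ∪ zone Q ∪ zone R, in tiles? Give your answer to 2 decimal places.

140.00

By inclusion–exclusion:
Individual areas: |zone P| = 39.5, |zone Q| = 80, |zone R| = 48.
|zone P∩zone Q| = 23.0557.
|zone P∩zone R| = 0.
|zone Q∩zone R| = 4.4462.
|zone P∩zone Q∩zone R| = 0.
|zone P ∪ zone Q ∪ zone R| = 167.5 − 27.5018 + 0 = 140.00.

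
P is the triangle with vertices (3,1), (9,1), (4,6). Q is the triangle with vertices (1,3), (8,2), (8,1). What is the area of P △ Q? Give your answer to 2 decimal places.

|P| = 15, |Q| = 3.5, |P∩Q| = 3.1216.
|P △ Q| = |P| + |Q| − 2·|P∩Q| = 15 + 3.5 − 6.2432 = 12.26.

12.26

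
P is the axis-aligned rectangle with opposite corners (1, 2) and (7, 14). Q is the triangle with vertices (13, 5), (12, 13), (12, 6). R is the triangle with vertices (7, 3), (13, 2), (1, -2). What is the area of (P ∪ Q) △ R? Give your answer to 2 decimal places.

|P ∪ Q| = 75.5.
|(P ∪ Q) ∩ R| = 0.6.
|(P ∪ Q) △ R| = 75.5 + 18 − 1.2 = 92.30.

92.30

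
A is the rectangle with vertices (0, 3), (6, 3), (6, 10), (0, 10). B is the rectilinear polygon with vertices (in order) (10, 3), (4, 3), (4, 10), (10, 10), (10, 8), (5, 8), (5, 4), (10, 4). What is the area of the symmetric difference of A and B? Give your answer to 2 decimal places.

44.00

|A| = 42, |B| = 22, |A∩B| = 10.
|A △ B| = |A| + |B| − 2·|A∩B| = 42 + 22 − 20 = 44.00.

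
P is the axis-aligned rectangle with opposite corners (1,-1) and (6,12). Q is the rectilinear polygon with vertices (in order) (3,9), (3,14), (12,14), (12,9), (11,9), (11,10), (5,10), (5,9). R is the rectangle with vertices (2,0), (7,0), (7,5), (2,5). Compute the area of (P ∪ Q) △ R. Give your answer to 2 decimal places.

81.00

|P ∪ Q| = 96.
|(P ∪ Q) ∩ R| = 20.
|(P ∪ Q) △ R| = 96 + 25 − 40 = 81.00.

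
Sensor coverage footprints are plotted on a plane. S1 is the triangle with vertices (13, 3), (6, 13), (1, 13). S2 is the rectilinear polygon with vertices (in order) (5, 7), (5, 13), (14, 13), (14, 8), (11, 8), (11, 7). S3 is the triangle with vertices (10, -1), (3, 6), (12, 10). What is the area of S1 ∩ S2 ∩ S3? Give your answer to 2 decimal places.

The intersection is the polygon with vertices (8.2,7), (7.174,7.855), (9.025,8.678), (10.2,7).
By the shoelace formula its area is 2.89.

2.89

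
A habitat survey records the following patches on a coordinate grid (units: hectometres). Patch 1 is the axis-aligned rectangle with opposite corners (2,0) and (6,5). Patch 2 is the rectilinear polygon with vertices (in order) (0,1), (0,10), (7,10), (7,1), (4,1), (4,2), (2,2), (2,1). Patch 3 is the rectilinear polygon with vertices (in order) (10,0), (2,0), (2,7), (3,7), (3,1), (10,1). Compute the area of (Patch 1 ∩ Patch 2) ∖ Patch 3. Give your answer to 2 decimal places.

11.00

|Patch 1 ∩ Patch 2| = 14.
|(Patch 1 ∩ Patch 2) ∩ Patch 3| = 3.
|(Patch 1 ∩ Patch 2) ∖ Patch 3| = 14 − 3 = 11.00.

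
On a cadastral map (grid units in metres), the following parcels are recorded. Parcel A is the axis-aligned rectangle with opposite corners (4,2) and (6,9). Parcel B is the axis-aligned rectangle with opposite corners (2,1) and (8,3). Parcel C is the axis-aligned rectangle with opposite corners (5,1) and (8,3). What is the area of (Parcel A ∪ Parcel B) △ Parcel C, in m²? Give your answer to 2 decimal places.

|Parcel A ∪ Parcel B| = 24.
|(Parcel A ∪ Parcel B) ∩ Parcel C| = 6.
|(Parcel A ∪ Parcel B) △ Parcel C| = 24 + 6 − 12 = 18.00.

18.00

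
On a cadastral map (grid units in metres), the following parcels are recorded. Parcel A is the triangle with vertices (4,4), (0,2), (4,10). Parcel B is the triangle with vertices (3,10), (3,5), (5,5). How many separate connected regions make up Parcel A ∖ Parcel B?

2

Parcel A ∖ Parcel B splits into 2 disjoint pieces (area 8, area 0.6944).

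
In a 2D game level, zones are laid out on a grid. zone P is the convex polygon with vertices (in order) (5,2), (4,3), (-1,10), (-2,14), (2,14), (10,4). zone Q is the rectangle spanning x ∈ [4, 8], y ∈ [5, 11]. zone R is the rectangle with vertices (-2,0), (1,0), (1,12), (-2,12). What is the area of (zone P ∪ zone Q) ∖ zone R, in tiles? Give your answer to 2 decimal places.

66.80

|zone P ∪ zone Q| = 74.1.
|(zone P ∪ zone Q) ∩ zone R| = 7.3.
|(zone P ∪ zone Q) ∖ zone R| = 74.1 − 7.3 = 66.80.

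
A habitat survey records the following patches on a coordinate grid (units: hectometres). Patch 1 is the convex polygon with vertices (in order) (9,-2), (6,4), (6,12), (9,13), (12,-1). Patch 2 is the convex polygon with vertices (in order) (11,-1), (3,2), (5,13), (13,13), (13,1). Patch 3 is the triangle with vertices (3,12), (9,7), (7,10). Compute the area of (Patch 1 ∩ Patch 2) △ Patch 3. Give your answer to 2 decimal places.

|Patch 1 ∩ Patch 2| = 53.3959.
|(Patch 1 ∩ Patch 2) ∩ Patch 3| = 2.5.
|(Patch 1 ∩ Patch 2) △ Patch 3| = 53.3959 + 4 − 5 = 52.40.

52.40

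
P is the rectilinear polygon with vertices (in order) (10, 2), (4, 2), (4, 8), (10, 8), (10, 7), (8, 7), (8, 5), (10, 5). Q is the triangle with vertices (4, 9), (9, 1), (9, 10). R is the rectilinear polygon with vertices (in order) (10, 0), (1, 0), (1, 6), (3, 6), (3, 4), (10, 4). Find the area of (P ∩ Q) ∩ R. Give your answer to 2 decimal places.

2.50

The region (P ∩ Q) ∩ R is the polygon with vertices (7.125,4), (9,4), (9,2), (8.375,2).
By the shoelace formula its area is 2.50.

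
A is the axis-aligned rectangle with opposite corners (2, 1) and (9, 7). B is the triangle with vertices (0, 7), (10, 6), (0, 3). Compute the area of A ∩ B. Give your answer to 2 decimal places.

12.60

The intersection is the polygon with vertices (9,5.7), (2,3.6), (2,6.8), (9,6.1).
By the shoelace formula its area is 12.60.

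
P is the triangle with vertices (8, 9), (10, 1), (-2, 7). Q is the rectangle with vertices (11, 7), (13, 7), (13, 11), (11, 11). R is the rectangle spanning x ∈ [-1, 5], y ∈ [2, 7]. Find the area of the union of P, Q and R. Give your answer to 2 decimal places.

68.00

By inclusion–exclusion:
Individual areas: |P| = 42, |Q| = 8, |R| = 30.
|P∩Q| = 0.
|P∩R| = 12.
|Q∩R| = 0 (no overlap).
|P∩Q∩R| = 0.
|P ∪ Q ∪ R| = 80 − 12 + 0 = 68.00.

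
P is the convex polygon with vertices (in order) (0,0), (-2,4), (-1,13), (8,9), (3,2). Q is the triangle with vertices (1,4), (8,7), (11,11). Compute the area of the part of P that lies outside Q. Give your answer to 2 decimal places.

68.40

|P| = 73, |P∩Q| = 4.5983.
|P ∖ Q| = |P| − |P∩Q| = 73 − 4.5983 = 68.40.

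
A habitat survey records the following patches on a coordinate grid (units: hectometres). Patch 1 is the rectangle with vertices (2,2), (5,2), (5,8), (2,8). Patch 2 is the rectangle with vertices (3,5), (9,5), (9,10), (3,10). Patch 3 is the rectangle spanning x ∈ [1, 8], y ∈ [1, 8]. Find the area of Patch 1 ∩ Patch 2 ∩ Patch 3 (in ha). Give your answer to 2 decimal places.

6.00

The intersection is the polygon with vertices (5,5), (3,5), (3,8), (5,8).
By the shoelace formula its area is 6.00.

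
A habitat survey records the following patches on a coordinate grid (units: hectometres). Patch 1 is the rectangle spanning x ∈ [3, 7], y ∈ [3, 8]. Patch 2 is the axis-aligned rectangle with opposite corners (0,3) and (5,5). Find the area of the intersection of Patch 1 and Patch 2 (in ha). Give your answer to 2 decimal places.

4.00

|Patch 1∩Patch 2|: x∈[3,5], y∈[3,5] → 2·2 = 4.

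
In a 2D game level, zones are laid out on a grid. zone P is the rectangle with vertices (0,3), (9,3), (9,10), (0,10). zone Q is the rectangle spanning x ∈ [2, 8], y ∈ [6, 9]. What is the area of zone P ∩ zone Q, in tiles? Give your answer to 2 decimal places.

18.00

|zone P∩zone Q|: x∈[2,8], y∈[6,9] → 6·3 = 18.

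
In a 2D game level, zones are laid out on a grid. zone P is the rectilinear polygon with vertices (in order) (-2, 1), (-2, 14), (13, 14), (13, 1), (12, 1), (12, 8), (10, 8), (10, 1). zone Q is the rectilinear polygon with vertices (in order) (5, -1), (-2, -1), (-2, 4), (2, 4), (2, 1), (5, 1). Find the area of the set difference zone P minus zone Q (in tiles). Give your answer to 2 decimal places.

|zone P| = 181, |zone P∩zone Q| = 12.
|zone P ∖ zone Q| = |zone P| − |zone P∩zone Q| = 181 − 12 = 169.00.

169.00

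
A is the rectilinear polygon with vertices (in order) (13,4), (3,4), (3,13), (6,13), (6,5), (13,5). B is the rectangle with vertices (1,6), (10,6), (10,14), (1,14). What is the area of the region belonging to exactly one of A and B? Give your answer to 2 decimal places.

|A| = 34, |B| = 72, |A∩B| = 21.
|A △ B| = |A| + |B| − 2·|A∩B| = 34 + 72 − 42 = 64.00.

64.00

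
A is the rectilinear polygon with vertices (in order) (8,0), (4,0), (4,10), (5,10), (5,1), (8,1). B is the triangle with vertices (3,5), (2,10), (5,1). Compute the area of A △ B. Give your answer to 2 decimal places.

15.00

|A| = 13, |B| = 3, |A∩B| = 0.5.
|A △ B| = |A| + |B| − 2·|A∩B| = 13 + 3 − 1 = 15.00.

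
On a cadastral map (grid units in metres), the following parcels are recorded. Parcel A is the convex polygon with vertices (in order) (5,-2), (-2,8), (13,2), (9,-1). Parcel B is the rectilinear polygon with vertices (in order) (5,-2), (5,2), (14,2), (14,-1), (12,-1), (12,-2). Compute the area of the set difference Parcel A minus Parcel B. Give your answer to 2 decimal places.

|Parcel A| = 58, |Parcel A∩Parcel B| = 20.
|Parcel A ∖ Parcel B| = |Parcel A| − |Parcel A∩Parcel B| = 58 − 20 = 38.00.

38.00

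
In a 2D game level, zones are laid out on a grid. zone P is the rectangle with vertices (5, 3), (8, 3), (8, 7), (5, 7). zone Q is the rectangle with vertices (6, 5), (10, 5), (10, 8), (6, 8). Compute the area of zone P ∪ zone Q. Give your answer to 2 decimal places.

By inclusion–exclusion:
Individual areas: |zone P| = 12, |zone Q| = 12.
|zone P∩zone Q|: x∈[6,8], y∈[5,7] → 2·2 = 4.
|zone P ∪ zone Q| = 24 − 4 = 20.00.

20.00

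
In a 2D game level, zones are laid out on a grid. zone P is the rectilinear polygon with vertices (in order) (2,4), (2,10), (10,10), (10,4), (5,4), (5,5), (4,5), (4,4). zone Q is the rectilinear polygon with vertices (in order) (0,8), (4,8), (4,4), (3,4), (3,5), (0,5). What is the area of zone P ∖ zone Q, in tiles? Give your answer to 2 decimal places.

|zone P| = 47, |zone P∩zone Q| = 7.
|zone P ∖ zone Q| = |zone P| − |zone P∩zone Q| = 47 − 7 = 40.00.

40.00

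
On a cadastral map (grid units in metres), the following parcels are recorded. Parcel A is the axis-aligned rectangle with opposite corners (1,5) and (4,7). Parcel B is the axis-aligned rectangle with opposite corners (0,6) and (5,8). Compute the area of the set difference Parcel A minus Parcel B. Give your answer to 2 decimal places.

|Parcel A∩Parcel B|: x∈[1,4], y∈[6,7] → 3·1 = 3.
|Parcel A| = 6.
|Parcel A ∖ Parcel B| = |Parcel A| − |Parcel A∩Parcel B| = 6 − 3 = 3.00.

3.00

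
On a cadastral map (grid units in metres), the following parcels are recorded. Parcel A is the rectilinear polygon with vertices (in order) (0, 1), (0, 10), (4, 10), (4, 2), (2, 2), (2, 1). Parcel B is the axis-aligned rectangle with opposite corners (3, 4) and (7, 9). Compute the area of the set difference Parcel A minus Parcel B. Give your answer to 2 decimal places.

29.00

|Parcel A| = 34, |Parcel A∩Parcel B| = 5.
|Parcel A ∖ Parcel B| = |Parcel A| − |Parcel A∩Parcel B| = 34 − 5 = 29.00.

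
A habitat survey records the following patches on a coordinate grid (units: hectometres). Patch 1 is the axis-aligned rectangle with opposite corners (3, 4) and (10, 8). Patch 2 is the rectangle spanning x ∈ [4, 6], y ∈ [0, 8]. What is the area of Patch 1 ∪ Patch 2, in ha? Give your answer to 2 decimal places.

By inclusion–exclusion:
Individual areas: |Patch 1| = 28, |Patch 2| = 16.
|Patch 1∩Patch 2|: x∈[4,6], y∈[4,8] → 2·4 = 8.
|Patch 1 ∪ Patch 2| = 44 − 8 = 36.00.

36.00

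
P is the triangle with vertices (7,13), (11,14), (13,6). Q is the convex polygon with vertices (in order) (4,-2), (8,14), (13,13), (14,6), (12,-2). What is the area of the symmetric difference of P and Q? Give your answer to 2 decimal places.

97.55

|P| = 17, |Q| = 113, |P∩Q| = 16.2236.
|P △ Q| = |P| + |Q| − 2·|P∩Q| = 17 + 113 − 32.4472 = 97.55.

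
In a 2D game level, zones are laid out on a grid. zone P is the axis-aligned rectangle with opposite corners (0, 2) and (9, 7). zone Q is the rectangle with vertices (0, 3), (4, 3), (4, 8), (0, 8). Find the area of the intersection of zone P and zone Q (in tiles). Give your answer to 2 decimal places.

|zone P∩zone Q|: x∈[0,4], y∈[3,7] → 4·4 = 16.

16.00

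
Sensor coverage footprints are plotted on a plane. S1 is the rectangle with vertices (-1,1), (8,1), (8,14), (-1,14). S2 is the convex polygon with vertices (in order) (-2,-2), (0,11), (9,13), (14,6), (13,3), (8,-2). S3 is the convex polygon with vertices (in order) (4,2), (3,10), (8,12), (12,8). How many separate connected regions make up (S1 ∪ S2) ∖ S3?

1

(S1 ∪ S2) ∖ S3 is a single connected region.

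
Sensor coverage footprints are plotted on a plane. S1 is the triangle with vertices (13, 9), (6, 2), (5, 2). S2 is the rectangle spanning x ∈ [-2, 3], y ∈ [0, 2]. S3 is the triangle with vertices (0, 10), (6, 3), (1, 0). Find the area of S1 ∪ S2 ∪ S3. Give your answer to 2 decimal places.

37.00

By inclusion–exclusion:
Individual areas: |S1| = 3.5, |S2| = 10, |S3| = 26.5.
|S1∩S2| = 0.
|S1∩S3| = 0.
|S2∩S3| = 3.
|S1∩S2∩S3| = 0.
|S1 ∪ S2 ∪ S3| = 40 − 3 + 0 = 37.00.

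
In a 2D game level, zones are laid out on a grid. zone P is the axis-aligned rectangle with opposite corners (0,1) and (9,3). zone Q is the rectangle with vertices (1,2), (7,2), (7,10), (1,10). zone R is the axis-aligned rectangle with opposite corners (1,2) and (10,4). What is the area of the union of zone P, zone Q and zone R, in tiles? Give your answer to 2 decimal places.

By inclusion–exclusion:
Individual areas: |zone P| = 18, |zone Q| = 48, |zone R| = 18.
|zone P∩zone Q|: x∈[1,7], y∈[2,3] → 6·1 = 6.
|zone P∩zone R|: x∈[1,9], y∈[2,3] → 8·1 = 8.
|zone Q∩zone R|: x∈[1,7], y∈[2,4] → 6·2 = 12.
|zone P∩zone Q∩zone R| = 6.
|zone P ∪ zone Q ∪ zone R| = 84 − 26 + 6 = 64.00.

64.00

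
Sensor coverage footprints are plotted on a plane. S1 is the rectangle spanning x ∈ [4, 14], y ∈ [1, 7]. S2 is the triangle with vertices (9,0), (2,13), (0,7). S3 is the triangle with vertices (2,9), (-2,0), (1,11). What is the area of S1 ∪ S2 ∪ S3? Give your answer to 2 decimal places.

86.92

By inclusion–exclusion:
Individual areas: |S1| = 60, |S2| = 34, |S3| = 8.5.
|S1∩S2| = 11.7118.
|S1∩S3| = 0.
|S2∩S3| = 3.8679.
|S1∩S2∩S3| = 0.
|S1 ∪ S2 ∪ S3| = 102.5 − 15.5797 + 0 = 86.92.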